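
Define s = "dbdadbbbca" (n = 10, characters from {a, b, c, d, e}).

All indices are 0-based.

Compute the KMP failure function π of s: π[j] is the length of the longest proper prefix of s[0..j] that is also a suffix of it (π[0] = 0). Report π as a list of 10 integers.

π[0] = 0
j=1 s[j]='b': π[1]=0 (border '')
j=2 s[j]='d': π[2]=1 (border 'd')
j=3 s[j]='a': k: 1→0; π[3]=0 (border '')
j=4 s[j]='d': π[4]=1 (border 'd')
j=5 s[j]='b': π[5]=2 (border 'db')
j=6 s[j]='b': k: 2→0; π[6]=0 (border '')
j=7 s[j]='b': π[7]=0 (border '')
j=8 s[j]='c': π[8]=0 (border '')
j=9 s[j]='a': π[9]=0 (border '')

[0, 0, 1, 0, 1, 2, 0, 0, 0, 0]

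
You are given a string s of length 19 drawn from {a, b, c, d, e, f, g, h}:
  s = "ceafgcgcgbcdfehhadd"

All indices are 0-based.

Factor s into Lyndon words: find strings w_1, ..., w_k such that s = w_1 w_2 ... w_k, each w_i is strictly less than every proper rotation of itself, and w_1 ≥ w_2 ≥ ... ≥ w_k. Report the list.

emit factor 1: 'ce' (i=0, period=2)
emit factor 2: 'afgcgcgbcdfehh' (i=2, period=14)
emit factor 3: 'add' (i=16, period=3)

["ce", "afgcgcgbcdfehh", "add"]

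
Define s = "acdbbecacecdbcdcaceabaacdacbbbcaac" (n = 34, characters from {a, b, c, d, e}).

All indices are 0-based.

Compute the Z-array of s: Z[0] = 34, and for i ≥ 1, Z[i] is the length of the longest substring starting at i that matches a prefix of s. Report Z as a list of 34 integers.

[34, 0, 0, 0, 0, 0, 0, 2, 0, 0, 0, 0, 0, 0, 0, 0, 2, 0, 0, 1, 0, 1, 3, 0, 0, 2, 0, 0, 0, 0, 0, 1, 2, 0]

Z[0]=34
i=1: fresh scan; Z[1]=0
i=2: fresh scan; Z[2]=0
i=3: fresh scan; Z[3]=0
i=4: fresh scan; Z[4]=0
i=5: fresh scan; Z[5]=0
i=6: fresh scan; Z[6]=0
i=7: fresh scan; Z[7]=2 grow→box=[7,9)
i=8: min(r-i=1, Z[1]=0)=0; Z[8]=0
i=9: fresh scan; Z[9]=0
i=10: fresh scan; Z[10]=0
i=11: fresh scan; Z[11]=0
i=12: fresh scan; Z[12]=0
i=13: fresh scan; Z[13]=0
i=14: fresh scan; Z[14]=0
i=15: fresh scan; Z[15]=0
i=16: fresh scan; Z[16]=2 grow→box=[16,18)
i=17: min(r-i=1, Z[1]=0)=0; Z[17]=0
i=18: fresh scan; Z[18]=0
i=19: fresh scan; Z[19]=1 grow→box=[19,20)
i=20: fresh scan; Z[20]=0
i=21: fresh scan; Z[21]=1 grow→box=[21,22)
i=22: fresh scan; Z[22]=3 grow→box=[22,25)
i=23: min(r-i=2, Z[1]=0)=0; Z[23]=0
i=24: min(r-i=1, Z[2]=0)=0; Z[24]=0
i=25: fresh scan; Z[25]=2 grow→box=[25,27)
i=26: min(r-i=1, Z[1]=0)=0; Z[26]=0
i=27: fresh scan; Z[27]=0
i=28: fresh scan; Z[28]=0
i=29: fresh scan; Z[29]=0
i=30: fresh scan; Z[30]=0
i=31: fresh scan; Z[31]=1 grow→box=[31,32)
i=32: fresh scan; Z[32]=2 grow→box=[32,34)
i=33: min(r-i=1, Z[1]=0)=0; Z[33]=0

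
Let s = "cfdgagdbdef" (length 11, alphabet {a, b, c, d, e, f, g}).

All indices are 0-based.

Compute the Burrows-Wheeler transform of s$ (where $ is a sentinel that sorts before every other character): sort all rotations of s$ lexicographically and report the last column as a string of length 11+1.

fgd$gbfdecda

rank  rotation      last
    0  $cfdgagdbdef  f
    1  agdbdef$cfdg  g
    2  bdef$cfdgagd  d
    3  cfdgagdbdef$  $
    4  dbdef$cfdgag  g
    5  def$cfdgagdb  b
    6  dgagdbdef$cf  f
    7  ef$cfdgagdbd  d
    8  f$cfdgagdbde  e
    9  fdgagdbdef$c  c
   10  gagdbdef$cfd  d
   11  gdbdef$cfdga  a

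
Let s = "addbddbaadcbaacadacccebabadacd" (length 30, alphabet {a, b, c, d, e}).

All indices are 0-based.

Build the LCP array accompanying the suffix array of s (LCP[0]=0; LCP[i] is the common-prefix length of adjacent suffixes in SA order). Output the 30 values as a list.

rank→(start, suffix):
  0 → (12, 'aacadacccebabadacd')
  1 → (7, 'aadcbaacadacccebabadacd')
  2 → (23, 'abadacd')
  3 → (13, 'acadacccebabadacd')
  4 → (17, 'acccebabadacd')
  5 → (27, 'acd')
  6 → (15, 'adacccebabadacd')
  7 → (25, 'adacd')
  8 → (8, 'adcbaacadacccebabadacd')
  9 → (0, 'addbddbaadcbaacadacccebabadacd')
  10 → (11, 'baacadacccebabadacd')
  11 → (6, 'baadcbaacadacccebabadacd')
  12 → (22, 'babadacd')
  13 → (24, 'badacd')
  14 → (3, 'bddbaadcbaacadacccebabadacd')
  15 → (14, 'cadacccebabadacd')
  16 → (10, 'cbaacadacccebabadacd')
  17 → (18, 'cccebabadacd')
  18 → (19, 'ccebabadacd')
  19 → (28, 'cd')
  20 → (20, 'cebabadacd')
  21 → (29, 'd')
  22 → (16, 'dacccebabadacd')
  23 → (26, 'dacd')
  24 → (5, 'dbaadcbaacadacccebabadacd')
  25 → (2, 'dbddbaadcbaacadacccebabadacd')
  26 → (9, 'dcbaacadacccebabadacd')
  27 → (4, 'ddbaadcbaacadacccebabadacd')
  28 → (1, 'ddbddbaadcbaacadacccebabadacd')
  29 → (21, 'ebabadacd')

SA = [12, 7, 23, 13, 17, 27, 15, 25, 8, 0, 11, 6, 22, 24, 3, 14, 10, 18, 19, 28, 20, 29, 16, 26, 5, 2, 9, 4, 1, 21]
[i] adj suffixes → lcp
  [1] 12/7 → 2 ('aa')
  [2] 7/23 → 1 ('a')
  [3] 23/13 → 1 ('a')
  [4] 13/17 → 2 ('ac')
  [5] 17/27 → 2 ('ac')
  [6] 27/15 → 1 ('a')
  [7] 15/25 → 4 ('adac')
  [8] 25/8 → 2 ('ad')
  [9] 8/0 → 2 ('ad')
  [10] 0/11 → 0 ('')
  [11] 11/6 → 3 ('baa')
  [12] 6/22 → 2 ('ba')
  [13] 22/24 → 2 ('ba')
  [14] 24/3 → 1 ('b')
  [15] 3/14 → 0 ('')
  [16] 14/10 → 1 ('c')
  [17] 10/18 → 1 ('c')
  [18] 18/19 → 2 ('cc')
  [19] 19/28 → 1 ('c')
  [20] 28/20 → 1 ('c')
  [21] 20/29 → 0 ('')
  [22] 29/16 → 1 ('d')
  [23] 16/26 → 3 ('dac')
  [24] 26/5 → 1 ('d')
  [25] 5/2 → 2 ('db')
  [26] 2/9 → 1 ('d')
  [27] 9/4 → 1 ('d')
  [28] 4/1 → 3 ('ddb')
  [29] 1/21 → 0 ('')

[0, 2, 1, 1, 2, 2, 1, 4, 2, 2, 0, 3, 2, 2, 1, 0, 1, 1, 2, 1, 1, 0, 1, 3, 1, 2, 1, 1, 3, 0]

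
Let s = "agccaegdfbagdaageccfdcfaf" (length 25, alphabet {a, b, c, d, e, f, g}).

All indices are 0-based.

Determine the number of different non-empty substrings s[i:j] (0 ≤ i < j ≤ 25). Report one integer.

302

rank | idx | suffix
   0 |  13 | aageccfdcfaf
   1 |   4 | aegdfbagdaageccfdcfaf
   2 |  23 | af
   3 |   0 | agccaegdfbagdaageccfdcfaf
   4 |  10 | agdaageccfdcfaf
   5 |  14 | ageccfdcfaf
   6 |   9 | bagdaageccfdcfaf
   7 |   3 | caegdfbagdaageccfdcfaf
   8 |   2 | ccaegdfbagdaageccfdcfaf
   9 |  17 | ccfdcfaf
  10 |  21 | cfaf
  11 |  18 | cfdcfaf
  12 |  12 | daageccfdcfaf
  13 |  20 | dcfaf
  14 |   7 | dfbagdaageccfdcfaf
  15 |  16 | eccfdcfaf
  16 |   5 | egdfbagdaageccfdcfaf
  17 |  24 | f
  18 |  22 | faf
  19 |   8 | fbagdaageccfdcfaf
  20 |  19 | fdcfaf
  21 |   1 | gccaegdfbagdaageccfdcfaf
  22 |  11 | gdaageccfdcfaf
  23 |   6 | gdfbagdaageccfdcfaf
  24 |  15 | geccfdcfaf

SA = [13, 4, 23, 0, 10, 14, 9, 3, 2, 17, 21, 18, 12, 20, 7, 16, 5, 24, 22, 8, 19, 1, 11, 6, 15]
rank  pair      lcp
   1  s[13:],s[4:]  1  'a'
   2  s[4:],s[23:]  1  'a'
   3  s[23:],s[0:]  1  'a'
   4  s[0:],s[10:]  2  'ag'
   5  s[10:],s[14:]  2  'ag'
   6  s[14:],s[9:]  0  ''
   7  s[9:],s[3:]  0  ''
   8  s[3:],s[2:]  1  'c'
   9  s[2:],s[17:]  2  'cc'
  10  s[17:],s[21:]  1  'c'
  11  s[21:],s[18:]  2  'cf'
  12  s[18:],s[12:]  0  ''
  13  s[12:],s[20:]  1  'd'
  14  s[20:],s[7:]  1  'd'
  15  s[7:],s[16:]  0  ''
  16  s[16:],s[5:]  1  'e'
  17  s[5:],s[24:]  0  ''
  18  s[24:],s[22:]  1  'f'
  19  s[22:],s[8:]  1  'f'
  20  s[8:],s[19:]  1  'f'
  21  s[19:],s[1:]  0  ''
  22  s[1:],s[11:]  1  'g'
  23  s[11:],s[6:]  2  'gd'
  24  s[6:],s[15:]  1  'g'

n(n+1)/2 = 25·26/2 = 325
Σ LCP = 0 + 1 + 1 + 1 + 2 + 2 + 0 + 0 + 1 + 2 + 1 + 2 + 0 + 1 + 1 + 0 + 1 + 0 + 1 + 1 + 1 + 0 + 1 + 2 + 1 = 23
distinct = 325 − 23 = 302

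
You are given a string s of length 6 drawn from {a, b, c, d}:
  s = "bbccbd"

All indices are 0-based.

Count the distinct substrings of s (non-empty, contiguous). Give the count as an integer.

18

rank→(start, suffix):
  0 → (0, 'bbccbd')
  1 → (1, 'bccbd')
  2 → (4, 'bd')
  3 → (3, 'cbd')
  4 → (2, 'ccbd')
  5 → (5, 'd')

SA = [0, 1, 4, 3, 2, 5]
rank  pair      lcp
   1  s[0:],s[1:]  1  'b'
   2  s[1:],s[4:]  1  'b'
   3  s[4:],s[3:]  0  ''
   4  s[3:],s[2:]  1  'c'
   5  s[2:],s[5:]  0  ''

n(n+1)/2 = 6·7/2 = 21
Σ LCP = 0 + 1 + 1 + 0 + 1 + 0 = 3
distinct = 21 − 3 = 18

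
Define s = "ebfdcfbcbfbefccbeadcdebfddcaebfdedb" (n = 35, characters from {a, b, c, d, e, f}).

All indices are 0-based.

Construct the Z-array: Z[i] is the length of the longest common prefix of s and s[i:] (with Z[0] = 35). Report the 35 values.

Z[0]=35
i=1: fresh scan; Z[1]=0
i=2: fresh scan; Z[2]=0
i=3: fresh scan; Z[3]=0
i=4: fresh scan; Z[4]=0
i=5: fresh scan; Z[5]=0
i=6: fresh scan; Z[6]=0
i=7: fresh scan; Z[7]=0
i=8: fresh scan; Z[8]=0
i=9: fresh scan; Z[9]=0
i=10: fresh scan; Z[10]=0
i=11: fresh scan; Z[11]=1 scan→box=[11,12)
i=12: fresh scan; Z[12]=0
i=13: fresh scan; Z[13]=0
i=14: fresh scan; Z[14]=0
i=15: fresh scan; Z[15]=0
i=16: fresh scan; Z[16]=1 scan→box=[16,17)
i=17: fresh scan; Z[17]=0
i=18: fresh scan; Z[18]=0
i=19: fresh scan; Z[19]=0
i=20: fresh scan; Z[20]=0
i=21: fresh scan; Z[21]=4 scan→box=[21,25)
i=22: min(r-i=3, Z[1]=0)=0; Z[22]=0
i=23: min(r-i=2, Z[2]=0)=0; Z[23]=0
i=24: min(r-i=1, Z[3]=0)=0; Z[24]=0
i=25: fresh scan; Z[25]=0
i=26: fresh scan; Z[26]=0
i=27: fresh scan; Z[27]=0
i=28: fresh scan; Z[28]=4 scan→box=[28,32)
i=29: min(r-i=3, Z[1]=0)=0; Z[29]=0
i=30: min(r-i=2, Z[2]=0)=0; Z[30]=0
i=31: min(r-i=1, Z[3]=0)=0; Z[31]=0
i=32: fresh scan; Z[32]=1 scan→box=[32,33)
i=33: fresh scan; Z[33]=0
i=34: fresh scan; Z[34]=0

[35, 0, 0, 0, 0, 0, 0, 0, 0, 0, 0, 1, 0, 0, 0, 0, 1, 0, 0, 0, 0, 4, 0, 0, 0, 0, 0, 0, 4, 0, 0, 0, 1, 0, 0]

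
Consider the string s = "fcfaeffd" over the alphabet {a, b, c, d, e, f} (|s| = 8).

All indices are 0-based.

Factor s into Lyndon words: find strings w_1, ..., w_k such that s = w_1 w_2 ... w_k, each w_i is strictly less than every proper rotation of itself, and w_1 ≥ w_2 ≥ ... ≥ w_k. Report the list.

["f", "cf", "aeffd"]

emit factor 1: 'f' (i=0, period=1)
emit factor 2: 'cf' (i=1, period=2)
emit factor 3: 'aeffd' (i=3, period=5)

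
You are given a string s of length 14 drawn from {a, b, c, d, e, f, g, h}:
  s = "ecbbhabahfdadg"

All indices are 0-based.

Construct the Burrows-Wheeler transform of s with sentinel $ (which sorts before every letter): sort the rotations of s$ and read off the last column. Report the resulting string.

ghdbacbefa$hdba

rank  rotation         last
    0  $ecbbhabahfdadg  g
    1  abahfdadg$ecbbh  h
    2  adg$ecbbhabahfd  d
    3  ahfdadg$ecbbhab  b
    4  bahfdadg$ecbbha  a
    5  bbhabahfdadg$ec  c
    6  bhabahfdadg$ecb  b
    7  cbbhabahfdadg$e  e
    8  dadg$ecbbhabahf  f
    9  dg$ecbbhabahfda  a
   10  ecbbhabahfdadg$  $
   11  fdadg$ecbbhabah  h
   12  g$ecbbhabahfdad  d
   13  habahfdadg$ecbb  b
   14  hfdadg$ecbbhaba  a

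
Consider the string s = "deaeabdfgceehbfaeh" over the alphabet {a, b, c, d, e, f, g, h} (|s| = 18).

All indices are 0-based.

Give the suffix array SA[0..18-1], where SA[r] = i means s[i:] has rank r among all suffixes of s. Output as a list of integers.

rank→(start, suffix):
  0 → (4, 'abdfgceehbfaeh')
  1 → (2, 'aeabdfgceehbfaeh')
  2 → (15, 'aeh')
  3 → (5, 'bdfgceehbfaeh')
  4 → (13, 'bfaeh')
  5 → (9, 'ceehbfaeh')
  6 → (0, 'deaeabdfgceehbfaeh')
  7 → (6, 'dfgceehbfaeh')
  8 → (3, 'eabdfgceehbfaeh')
  9 → (1, 'eaeabdfgceehbfaeh')
  10 → (10, 'eehbfaeh')
  11 → (16, 'eh')
  12 → (11, 'ehbfaeh')
  13 → (14, 'faeh')
  14 → (7, 'fgceehbfaeh')
  15 → (8, 'gceehbfaeh')
  16 → (17, 'h')
  17 → (12, 'hbfaeh')

[4, 2, 15, 5, 13, 9, 0, 6, 3, 1, 10, 16, 11, 14, 7, 8, 17, 12]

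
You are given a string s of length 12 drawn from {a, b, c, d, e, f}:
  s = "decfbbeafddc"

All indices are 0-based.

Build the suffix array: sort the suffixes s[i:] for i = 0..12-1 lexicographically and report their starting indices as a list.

[7, 4, 5, 11, 2, 10, 9, 0, 6, 1, 3, 8]

sorted suffixes:
  #0 SA[0]=7  'afddc'
  #1 SA[1]=4  'bbeafddc'
  #2 SA[2]=5  'beafddc'
  #3 SA[3]=11  'c'
  #4 SA[4]=2  'cfbbeafddc'
  #5 SA[5]=10  'dc'
  #6 SA[6]=9  'ddc'
  #7 SA[7]=0  'decfbbeafddc'
  #8 SA[8]=6  'eafddc'
  #9 SA[9]=1  'ecfbbeafddc'
  #10 SA[10]=3  'fbbeafddc'
  #11 SA[11]=8  'fddc'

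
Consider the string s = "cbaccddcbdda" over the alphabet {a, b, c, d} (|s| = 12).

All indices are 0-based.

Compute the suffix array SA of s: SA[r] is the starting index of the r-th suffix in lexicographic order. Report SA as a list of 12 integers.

[11, 2, 1, 8, 0, 7, 3, 4, 10, 6, 9, 5]

rank→(start, suffix):
  0 → (11, 'a')
  1 → (2, 'accddcbdda')
  2 → (1, 'baccddcbdda')
  3 → (8, 'bdda')
  4 → (0, 'cbaccddcbdda')
  5 → (7, 'cbdda')
  6 → (3, 'ccddcbdda')
  7 → (4, 'cddcbdda')
  8 → (10, 'da')
  9 → (6, 'dcbdda')
  10 → (9, 'dda')
  11 → (5, 'ddcbdda')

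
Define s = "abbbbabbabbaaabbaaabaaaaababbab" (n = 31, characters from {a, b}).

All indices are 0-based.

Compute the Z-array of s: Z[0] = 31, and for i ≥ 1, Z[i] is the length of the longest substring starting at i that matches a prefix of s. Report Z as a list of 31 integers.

Z[0]=31
i=1: i≥r, start 0; Z[1]=0
i=2: i≥r, start 0; Z[2]=0
i=3: i≥r, start 0; Z[3]=0
i=4: i≥r, start 0; Z[4]=0
i=5: i≥r, start 0; Z[5]=3 grow→box=[5,8)
i=6: min(r-i=2, Z[1]=0)=0; Z[6]=0
i=7: min(r-i=1, Z[2]=0)=0; Z[7]=0
i=8: i≥r, start 0; Z[8]=3 grow→box=[8,11)
i=9: min(r-i=2, Z[1]=0)=0; Z[9]=0
i=10: min(r-i=1, Z[2]=0)=0; Z[10]=0
i=11: i≥r, start 0; Z[11]=1 grow→box=[11,12)
i=12: i≥r, start 0; Z[12]=1 grow→box=[12,13)
i=13: i≥r, start 0; Z[13]=3 grow→box=[13,16)
i=14: min(r-i=2, Z[1]=0)=0; Z[14]=0
i=15: min(r-i=1, Z[2]=0)=0; Z[15]=0
i=16: i≥r, start 0; Z[16]=1 grow→box=[16,17)
i=17: i≥r, start 0; Z[17]=1 grow→box=[17,18)
i=18: i≥r, start 0; Z[18]=2 grow→box=[18,20)
i=19: min(r-i=1, Z[1]=0)=0; Z[19]=0
i=20: i≥r, start 0; Z[20]=1 grow→box=[20,21)
i=21: i≥r, start 0; Z[21]=1 grow→box=[21,22)
i=22: i≥r, start 0; Z[22]=1 grow→box=[22,23)
i=23: i≥r, start 0; Z[23]=1 grow→box=[23,24)
i=24: i≥r, start 0; Z[24]=2 grow→box=[24,26)
i=25: min(r-i=1, Z[1]=0)=0; Z[25]=0
i=26: i≥r, start 0; Z[26]=3 grow→box=[26,29)
i=27: min(r-i=2, Z[1]=0)=0; Z[27]=0
i=28: min(r-i=1, Z[2]=0)=0; Z[28]=0
i=29: i≥r, start 0; Z[29]=2 grow→box=[29,31)
i=30: min(r-i=1, Z[1]=0)=0; Z[30]=0

[31, 0, 0, 0, 0, 3, 0, 0, 3, 0, 0, 1, 1, 3, 0, 0, 1, 1, 2, 0, 1, 1, 1, 1, 2, 0, 3, 0, 0, 2, 0]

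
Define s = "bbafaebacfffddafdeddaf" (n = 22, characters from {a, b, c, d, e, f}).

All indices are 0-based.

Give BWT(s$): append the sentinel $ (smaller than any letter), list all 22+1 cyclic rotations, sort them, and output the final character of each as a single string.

rank  rotation                 last
    0  $bbafaebacfffddafdeddaf  f
    1  acfffddafdeddaf$bbafaeb  b
    2  aebacfffddafdeddaf$bbaf  f
    3  af$bbafaebacfffddafdedd  d
    4  afaebacfffddafdeddaf$bb  b
    5  afdeddaf$bbafaebacfffdd  d
    6  bacfffddafdeddaf$bbafae  e
    7  bafaebacfffddafdeddaf$b  b
    8  bbafaebacfffddafdeddaf$  $
    9  cfffddafdeddaf$bbafaeba  a
   10  daf$bbafaebacfffddafded  d
   11  dafdeddaf$bbafaebacfffd  d
   12  ddaf$bbafaebacfffddafde  e
   13  ddafdeddaf$bbafaebacfff  f
   14  deddaf$bbafaebacfffddaf  f
   15  ebacfffddafdeddaf$bbafa  a
   16  eddaf$bbafaebacfffddafd  d
   17  f$bbafaebacfffddafdedda  a
   18  faebacfffddafdeddaf$bba  a
   19  fddafdeddaf$bbafaebacff  f
   20  fdeddaf$bbafaebacfffdda  a
   21  ffddafdeddaf$bbafaebacf  f
   22  fffddafdeddaf$bbafaebac  c

fbfdbdeb$addeffadaafafc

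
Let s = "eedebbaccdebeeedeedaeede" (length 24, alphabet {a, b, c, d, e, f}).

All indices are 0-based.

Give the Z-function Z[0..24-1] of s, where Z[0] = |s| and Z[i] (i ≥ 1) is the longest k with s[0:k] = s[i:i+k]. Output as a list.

Z[0]=24
i=1: outside box; Z[1]=1 extend→box=[1,2)
i=2: outside box; Z[2]=0
i=3: outside box; Z[3]=1 extend→box=[3,4)
i=4: outside box; Z[4]=0
i=5: outside box; Z[5]=0
i=6: outside box; Z[6]=0
i=7: outside box; Z[7]=0
i=8: outside box; Z[8]=0
i=9: outside box; Z[9]=0
i=10: outside box; Z[10]=1 extend→box=[10,11)
i=11: outside box; Z[11]=0
i=12: outside box; Z[12]=2 extend→box=[12,14)
i=13: min(r-i=1, Z[1]=1)=1; Z[13]=4 extend→box=[13,17)
i=14: min(r-i=3, Z[1]=1)=1; Z[14]=1
i=15: min(r-i=2, Z[2]=0)=0; Z[15]=0
i=16: min(r-i=1, Z[3]=1)=1; Z[16]=3 extend→box=[16,19)
i=17: min(r-i=2, Z[1]=1)=1; Z[17]=1
i=18: min(r-i=1, Z[2]=0)=0; Z[18]=0
i=19: outside box; Z[19]=0
i=20: outside box; Z[20]=4 extend→box=[20,24)
i=21: min(r-i=3, Z[1]=1)=1; Z[21]=1
i=22: min(r-i=2, Z[2]=0)=0; Z[22]=0
i=23: min(r-i=1, Z[3]=1)=1; Z[23]=1

[24, 1, 0, 1, 0, 0, 0, 0, 0, 0, 1, 0, 2, 4, 1, 0, 3, 1, 0, 0, 4, 1, 0, 1]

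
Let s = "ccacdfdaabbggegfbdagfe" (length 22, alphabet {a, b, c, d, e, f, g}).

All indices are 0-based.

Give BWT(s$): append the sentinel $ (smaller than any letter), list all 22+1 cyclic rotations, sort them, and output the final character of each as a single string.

edacdafbc$afbcfggdggeab

rank  rotation                 last
    0  $ccacdfdaabbggegfbdagfe  e
    1  aabbggegfbdagfe$ccacdfd  d
    2  abbggegfbdagfe$ccacdfda  a
    3  acdfdaabbggegfbdagfe$cc  c
    4  agfe$ccacdfdaabbggegfbd  d
    5  bbggegfbdagfe$ccacdfdaa  a
    6  bdagfe$ccacdfdaabbggegf  f
    7  bggegfbdagfe$ccacdfdaab  b
    8  cacdfdaabbggegfbdagfe$c  c
    9  ccacdfdaabbggegfbdagfe$  $
   10  cdfdaabbggegfbdagfe$cca  a
   11  daabbggegfbdagfe$ccacdf  f
   12  dagfe$ccacdfdaabbggegfb  b
   13  dfdaabbggegfbdagfe$ccac  c
   14  e$ccacdfdaabbggegfbdagf  f
   15  egfbdagfe$ccacdfdaabbgg  g
   16  fbdagfe$ccacdfdaabbggeg  g
   17  fdaabbggegfbdagfe$ccacd  d
   18  fe$ccacdfdaabbggegfbdag  g
   19  gegfbdagfe$ccacdfdaabbg  g
   20  gfbdagfe$ccacdfdaabbgge  e
   21  gfe$ccacdfdaabbggegfbda  a
   22  ggegfbdagfe$ccacdfdaabb  b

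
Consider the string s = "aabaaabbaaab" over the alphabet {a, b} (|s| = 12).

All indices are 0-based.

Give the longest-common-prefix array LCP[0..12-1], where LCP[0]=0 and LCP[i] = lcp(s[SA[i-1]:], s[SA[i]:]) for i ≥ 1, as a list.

sorted suffixes:
  #0 SA[0]=8  'aaab'
  #1 SA[1]=3  'aaabbaaab'
  #2 SA[2]=9  'aab'
  #3 SA[3]=0  'aabaaabbaaab'
  #4 SA[4]=4  'aabbaaab'
  #5 SA[5]=10  'ab'
  #6 SA[6]=1  'abaaabbaaab'
  #7 SA[7]=5  'abbaaab'
  #8 SA[8]=11  'b'
  #9 SA[9]=7  'baaab'
  #10 SA[10]=2  'baaabbaaab'
  #11 SA[11]=6  'bbaaab'

SA = [8, 3, 9, 0, 4, 10, 1, 5, 11, 7, 2, 6]
[i] adj suffixes → lcp
  [1] 8/3 → 4 ('aaab')
  [2] 3/9 → 2 ('aa')
  [3] 9/0 → 3 ('aab')
  [4] 0/4 → 3 ('aab')
  [5] 4/10 → 1 ('a')
  [6] 10/1 → 2 ('ab')
  [7] 1/5 → 2 ('ab')
  [8] 5/11 → 0 ('')
  [9] 11/7 → 1 ('b')
  [10] 7/2 → 5 ('baaab')
  [11] 2/6 → 1 ('b')

[0, 4, 2, 3, 3, 1, 2, 2, 0, 1, 5, 1]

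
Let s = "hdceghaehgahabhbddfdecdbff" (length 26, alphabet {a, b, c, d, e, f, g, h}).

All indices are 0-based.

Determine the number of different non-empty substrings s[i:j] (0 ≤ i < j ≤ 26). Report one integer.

332

rank→(start, suffix):
  0 → (12, 'abhbddfdecdbff')
  1 → (6, 'aehgahabhbddfdecdbff')
  2 → (10, 'ahabhbddfdecdbff')
  3 → (15, 'bddfdecdbff')
  4 → (23, 'bff')
  5 → (13, 'bhbddfdecdbff')
  6 → (21, 'cdbff')
  7 → (2, 'ceghaehgahabhbddfdecdbff')
  8 → (22, 'dbff')
  9 → (1, 'dceghaehgahabhbddfdecdbff')
  10 → (16, 'ddfdecdbff')
  11 → (19, 'decdbff')
  12 → (17, 'dfdecdbff')
  13 → (20, 'ecdbff')
  14 → (3, 'eghaehgahabhbddfdecdbff')
  15 → (7, 'ehgahabhbddfdecdbff')
  16 → (25, 'f')
  17 → (18, 'fdecdbff')
  18 → (24, 'ff')
  19 → (9, 'gahabhbddfdecdbff')
  20 → (4, 'ghaehgahabhbddfdecdbff')
  21 → (11, 'habhbddfdecdbff')
  22 → (5, 'haehgahabhbddfdecdbff')
  23 → (14, 'hbddfdecdbff')
  24 → (0, 'hdceghaehgahabhbddfdecdbff')
  25 → (8, 'hgahabhbddfdecdbff')

SA = [12, 6, 10, 15, 23, 13, 21, 2, 22, 1, 16, 19, 17, 20, 3, 7, 25, 18, 24, 9, 4, 11, 5, 14, 0, 8]
rank  pair      lcp
   1  s[12:],s[6:]  1  'a'
   2  s[6:],s[10:]  1  'a'
   3  s[10:],s[15:]  0  ''
   4  s[15:],s[23:]  1  'b'
   5  s[23:],s[13:]  1  'b'
   6  s[13:],s[21:]  0  ''
   7  s[21:],s[2:]  1  'c'
   8  s[2:],s[22:]  0  ''
   9  s[22:],s[1:]  1  'd'
  10  s[1:],s[16:]  1  'd'
  11  s[16:],s[19:]  1  'd'
  12  s[19:],s[17:]  1  'd'
  13  s[17:],s[20:]  0  ''
  14  s[20:],s[3:]  1  'e'
  15  s[3:],s[7:]  1  'e'
  16  s[7:],s[25:]  0  ''
  17  s[25:],s[18:]  1  'f'
  18  s[18:],s[24:]  1  'f'
  19  s[24:],s[9:]  0  ''
  20  s[9:],s[4:]  1  'g'
  21  s[4:],s[11:]  0  ''
  22  s[11:],s[5:]  2  'ha'
  23  s[5:],s[14:]  1  'h'
  24  s[14:],s[0:]  1  'h'
  25  s[0:],s[8:]  1  'h'

n(n+1)/2 = 26·27/2 = 351
Σ LCP = 0 + 1 + 1 + 0 + 1 + 1 + 0 + 1 + 0 + 1 + 1 + 1 + 1 + 0 + 1 + 1 + 0 + 1 + 1 + 0 + 1 + 0 + 2 + 1 + 1 + 1 = 19
distinct = 351 − 19 = 332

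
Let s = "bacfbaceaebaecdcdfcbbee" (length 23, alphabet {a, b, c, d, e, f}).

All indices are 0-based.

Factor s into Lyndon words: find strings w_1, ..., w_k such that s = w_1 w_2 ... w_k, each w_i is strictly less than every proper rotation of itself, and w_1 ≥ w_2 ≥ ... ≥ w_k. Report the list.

emit factor 1: 'b' (i=0, period=1)
emit factor 2: 'acfb' (i=1, period=4)
emit factor 3: 'aceaebaecdcdfcbbee' (i=5, period=18)

["b", "acfb", "aceaebaecdcdfcbbee"]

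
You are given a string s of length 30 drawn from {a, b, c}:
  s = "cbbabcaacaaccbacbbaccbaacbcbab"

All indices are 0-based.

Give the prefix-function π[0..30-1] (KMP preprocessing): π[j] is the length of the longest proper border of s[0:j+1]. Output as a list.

[0, 0, 0, 0, 0, 1, 0, 0, 1, 0, 0, 1, 1, 2, 0, 1, 2, 3, 4, 1, 1, 2, 0, 0, 1, 2, 1, 2, 0, 0]

π[0] = 0
j=1 s[j]='b': π[1]=0 (border '')
j=2 s[j]='b': π[2]=0 (border '')
j=3 s[j]='a': π[3]=0 (border '')
j=4 s[j]='b': π[4]=0 (border '')
j=5 s[j]='c': π[5]=1 (border 'c')
j=6 s[j]='a': k: 1→0; π[6]=0 (border '')
j=7 s[j]='a': π[7]=0 (border '')
j=8 s[j]='c': π[8]=1 (border 'c')
j=9 s[j]='a': k: 1→0; π[9]=0 (border '')
j=10 s[j]='a': π[10]=0 (border '')
j=11 s[j]='c': π[11]=1 (border 'c')
j=12 s[j]='c': k: 1→0; π[12]=1 (border 'c')
j=13 s[j]='b': π[13]=2 (border 'cb')
j=14 s[j]='a': k: 2→0; π[14]=0 (border '')
j=15 s[j]='c': π[15]=1 (border 'c')
j=16 s[j]='b': π[16]=2 (border 'cb')
j=17 s[j]='b': π[17]=3 (border 'cbb')
j=18 s[j]='a': π[18]=4 (border 'cbba')
j=19 s[j]='c': k: 4→0; π[19]=1 (border 'c')
j=20 s[j]='c': k: 1→0; π[20]=1 (border 'c')
j=21 s[j]='b': π[21]=2 (border 'cb')
j=22 s[j]='a': k: 2→0; π[22]=0 (border '')
j=23 s[j]='a': π[23]=0 (border '')
j=24 s[j]='c': π[24]=1 (border 'c')
j=25 s[j]='b': π[25]=2 (border 'cb')
j=26 s[j]='c': k: 2→0; π[26]=1 (border 'c')
j=27 s[j]='b': π[27]=2 (border 'cb')
j=28 s[j]='a': k: 2→0; π[28]=0 (border '')
j=29 s[j]='b': π[29]=0 (border '')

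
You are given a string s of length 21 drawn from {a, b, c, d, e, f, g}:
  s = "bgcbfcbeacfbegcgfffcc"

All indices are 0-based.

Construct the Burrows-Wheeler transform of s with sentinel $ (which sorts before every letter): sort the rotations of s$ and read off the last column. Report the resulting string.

rank  rotation                last
    0  $bgcbfcbeacfbegcgfffcc  c
    1  acfbegcgfffcc$bgcbfcbe  e
    2  beacfbegcgfffcc$bgcbfc  c
    3  begcgfffcc$bgcbfcbeacf  f
    4  bfcbeacfbegcgfffcc$bgc  c
    5  bgcbfcbeacfbegcgfffcc$  $
    6  c$bgcbfcbeacfbegcgfffc  c
    7  cbeacfbegcgfffcc$bgcbf  f
    8  cbfcbeacfbegcgfffcc$bg  g
    9  cc$bgcbfcbeacfbegcgfff  f
   10  cfbegcgfffcc$bgcbfcbea  a
   11  cgfffcc$bgcbfcbeacfbeg  g
   12  eacfbegcgfffcc$bgcbfcb  b
   13  egcgfffcc$bgcbfcbeacfb  b
   14  fbegcgfffcc$bgcbfcbeac  c
   15  fcbeacfbegcgfffcc$bgcb  b
   16  fcc$bgcbfcbeacfbegcgff  f
   17  ffcc$bgcbfcbeacfbegcgf  f
   18  fffcc$bgcbfcbeacfbegcg  g
   19  gcbfcbeacfbegcgfffcc$b  b
   20  gcgfffcc$bgcbfcbeacfbe  e
   21  gfffcc$bgcbfcbeacfbegc  c

cecfc$cfgfagbbcbffgbec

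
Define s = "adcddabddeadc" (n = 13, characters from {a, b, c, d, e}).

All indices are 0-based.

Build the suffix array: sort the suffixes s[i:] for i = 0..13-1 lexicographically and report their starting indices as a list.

sorted suffixes:
  #0 SA[0]=5  'abddeadc'
  #1 SA[1]=10  'adc'
  #2 SA[2]=0  'adcddabddeadc'
  #3 SA[3]=6  'bddeadc'
  #4 SA[4]=12  'c'
  #5 SA[5]=2  'cddabddeadc'
  #6 SA[6]=4  'dabddeadc'
  #7 SA[7]=11  'dc'
  #8 SA[8]=1  'dcddabddeadc'
  #9 SA[9]=3  'ddabddeadc'
  #10 SA[10]=7  'ddeadc'
  #11 SA[11]=8  'deadc'
  #12 SA[12]=9  'eadc'

[5, 10, 0, 6, 12, 2, 4, 11, 1, 3, 7, 8, 9]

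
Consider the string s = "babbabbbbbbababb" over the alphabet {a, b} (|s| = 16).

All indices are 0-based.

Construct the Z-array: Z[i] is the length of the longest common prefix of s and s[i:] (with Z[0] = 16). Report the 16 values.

[16, 0, 1, 4, 0, 1, 1, 1, 1, 1, 3, 0, 4, 0, 1, 1]

Z[0]=16
i=1: outside box; Z[1]=0
i=2: outside box; Z[2]=1 grow→box=[2,3)
i=3: outside box; Z[3]=4 grow→box=[3,7)
i=4: min(r-i=3, Z[1]=0)=0; Z[4]=0
i=5: min(r-i=2, Z[2]=1)=1; Z[5]=1
i=6: min(r-i=1, Z[3]=4)=1; Z[6]=1
i=7: outside box; Z[7]=1 grow→box=[7,8)
i=8: outside box; Z[8]=1 grow→box=[8,9)
i=9: outside box; Z[9]=1 grow→box=[9,10)
i=10: outside box; Z[10]=3 grow→box=[10,13)
i=11: min(r-i=2, Z[1]=0)=0; Z[11]=0
i=12: min(r-i=1, Z[2]=1)=1; Z[12]=4 grow→box=[12,16)
i=13: min(r-i=3, Z[1]=0)=0; Z[13]=0
i=14: min(r-i=2, Z[2]=1)=1; Z[14]=1
i=15: min(r-i=1, Z[3]=4)=1; Z[15]=1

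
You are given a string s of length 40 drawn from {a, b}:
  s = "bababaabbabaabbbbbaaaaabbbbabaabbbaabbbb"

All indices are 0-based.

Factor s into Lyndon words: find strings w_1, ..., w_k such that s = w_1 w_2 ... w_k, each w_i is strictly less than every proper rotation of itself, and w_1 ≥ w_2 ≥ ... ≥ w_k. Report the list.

emit factor 1: 'b' (i=0, period=1)
emit factor 2: 'ab' (i=1, period=2)
emit factor 3: 'ab' (i=3, period=2)
emit factor 4: 'aabbabaabbbbb' (i=5, period=13)
emit factor 5: 'aaaaabbbbabaabbbaabbbb' (i=18, period=22)

["b", "ab", "ab", "aabbabaabbbbb", "aaaaabbbbabaabbbaabbbb"]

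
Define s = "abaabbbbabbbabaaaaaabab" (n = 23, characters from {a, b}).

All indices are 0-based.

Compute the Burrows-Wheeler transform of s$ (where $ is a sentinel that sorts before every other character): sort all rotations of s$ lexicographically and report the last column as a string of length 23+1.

rank  rotation                  last
    0  $abaabbbbabbbabaaaaaabab  b
    1  aaaaaabab$abaabbbbabbbab  b
    2  aaaaabab$abaabbbbabbbaba  a
    3  aaaabab$abaabbbbabbbabaa  a
    4  aaabab$abaabbbbabbbabaaa  a
    5  aabab$abaabbbbabbbabaaaa  a
    6  aabbbbabbbabaaaaaabab$ab  b
    7  ab$abaabbbbabbbabaaaaaab  b
    8  abaaaaaabab$abaabbbbabbb  b
    9  abaabbbbabbbabaaaaaabab$  $
   10  abab$abaabbbbabbbabaaaaa  a
   11  abbbabaaaaaabab$abaabbbb  b
   12  abbbbabbbabaaaaaabab$aba  a
   13  b$abaabbbbabbbabaaaaaaba  a
   14  baaaaaabab$abaabbbbabbba  a
   15  baabbbbabbbabaaaaaabab$a  a
   16  bab$abaabbbbabbbabaaaaaa  a
   17  babaaaaaabab$abaabbbbabb  b
   18  babbbabaaaaaabab$abaabbb  b
   19  bbabaaaaaabab$abaabbbbab  b
   20  bbabbbabaaaaaabab$abaabb  b
   21  bbbabaaaaaabab$abaabbbba  a
   22  bbbabbbabaaaaaabab$abaab  b
   23  bbbbabbbabaaaaaabab$abaa  a

bbaaaabbb$abaaaaabbbbaba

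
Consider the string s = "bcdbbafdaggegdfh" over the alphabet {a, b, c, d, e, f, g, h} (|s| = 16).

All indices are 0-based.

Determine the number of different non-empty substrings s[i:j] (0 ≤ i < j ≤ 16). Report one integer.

rank | idx | suffix
   0 |   5 | afdaggegdfh
   1 |   8 | aggegdfh
   2 |   4 | bafdaggegdfh
   3 |   3 | bbafdaggegdfh
   4 |   0 | bcdbbafdaggegdfh
   5 |   1 | cdbbafdaggegdfh
   6 |   7 | daggegdfh
   7 |   2 | dbbafdaggegdfh
   8 |  13 | dfh
   9 |  11 | egdfh
  10 |   6 | fdaggegdfh
  11 |  14 | fh
  12 |  12 | gdfh
  13 |  10 | gegdfh
  14 |   9 | ggegdfh
  15 |  15 | h

SA = [5, 8, 4, 3, 0, 1, 7, 2, 13, 11, 6, 14, 12, 10, 9, 15]
i: (SA[i-1],SA[i]) lcp shared
  1: (5,8) 1 'a'
  2: (8,4) 0 ''
  3: (4,3) 1 'b'
  4: (3,0) 1 'b'
  5: (0,1) 0 ''
  6: (1,7) 0 ''
  7: (7,2) 1 'd'
  8: (2,13) 1 'd'
  9: (13,11) 0 ''
  10: (11,6) 0 ''
  11: (6,14) 1 'f'
  12: (14,12) 0 ''
  13: (12,10) 1 'g'
  14: (10,9) 1 'g'
  15: (9,15) 0 ''

n(n+1)/2 = 16·17/2 = 136
Σ LCP = 0 + 1 + 0 + 1 + 1 + 0 + 0 + 1 + 1 + 0 + 0 + 1 + 0 + 1 + 1 + 0 = 8
distinct = 136 − 8 = 128

128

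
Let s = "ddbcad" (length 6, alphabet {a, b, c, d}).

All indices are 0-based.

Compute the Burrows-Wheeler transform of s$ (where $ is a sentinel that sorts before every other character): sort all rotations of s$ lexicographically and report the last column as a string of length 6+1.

rank  rotation last
    0  $ddbcad  d
    1  ad$ddbc  c
    2  bcad$dd  d
    3  cad$ddb  b
    4  d$ddbca  a
    5  dbcad$d  d
    6  ddbcad$  $

dcdbad$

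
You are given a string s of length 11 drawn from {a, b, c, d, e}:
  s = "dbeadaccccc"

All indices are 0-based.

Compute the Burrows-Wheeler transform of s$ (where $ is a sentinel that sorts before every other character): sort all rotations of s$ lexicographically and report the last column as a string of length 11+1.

rank  rotation      last
    0  $dbeadaccccc  c
    1  accccc$dbead  d
    2  adaccccc$dbe  e
    3  beadaccccc$d  d
    4  c$dbeadacccc  c
    5  cc$dbeadaccc  c
    6  ccc$dbeadacc  c
    7  cccc$dbeadac  c
    8  ccccc$dbeada  a
    9  daccccc$dbea  a
   10  dbeadaccccc$  $
   11  eadaccccc$db  b

cdedccccaa$b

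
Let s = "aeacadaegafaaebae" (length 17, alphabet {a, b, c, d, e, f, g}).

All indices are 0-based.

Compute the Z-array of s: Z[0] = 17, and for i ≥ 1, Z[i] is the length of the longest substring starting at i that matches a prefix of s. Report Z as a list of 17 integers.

Z[0]=17
i=1: fresh scan; Z[1]=0
i=2: fresh scan; Z[2]=1 grow→box=[2,3)
i=3: fresh scan; Z[3]=0
i=4: fresh scan; Z[4]=1 grow→box=[4,5)
i=5: fresh scan; Z[5]=0
i=6: fresh scan; Z[6]=2 grow→box=[6,8)
i=7: min(r-i=1, Z[1]=0)=0; Z[7]=0
i=8: fresh scan; Z[8]=0
i=9: fresh scan; Z[9]=1 grow→box=[9,10)
i=10: fresh scan; Z[10]=0
i=11: fresh scan; Z[11]=1 grow→box=[11,12)
i=12: fresh scan; Z[12]=2 grow→box=[12,14)
i=13: min(r-i=1, Z[1]=0)=0; Z[13]=0
i=14: fresh scan; Z[14]=0
i=15: fresh scan; Z[15]=2 grow→box=[15,17)
i=16: min(r-i=1, Z[1]=0)=0; Z[16]=0

[17, 0, 1, 0, 1, 0, 2, 0, 0, 1, 0, 1, 2, 0, 0, 2, 0]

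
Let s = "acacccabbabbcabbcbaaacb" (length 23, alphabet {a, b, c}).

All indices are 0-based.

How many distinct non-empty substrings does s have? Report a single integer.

sorted suffixes:
  #0 SA[0]=18  'aaacb'
  #1 SA[1]=19  'aacb'
  #2 SA[2]=6  'abbabbcabbcbaaacb'
  #3 SA[3]=9  'abbcabbcbaaacb'
  #4 SA[4]=13  'abbcbaaacb'
  #5 SA[5]=0  'acacccabbabbcabbcbaaacb'
  #6 SA[6]=20  'acb'
  #7 SA[7]=2  'acccabbabbcabbcbaaacb'
  #8 SA[8]=22  'b'
  #9 SA[9]=17  'baaacb'
  #10 SA[10]=8  'babbcabbcbaaacb'
  #11 SA[11]=7  'bbabbcabbcbaaacb'
  #12 SA[12]=10  'bbcabbcbaaacb'
  #13 SA[13]=14  'bbcbaaacb'
  #14 SA[14]=11  'bcabbcbaaacb'
  #15 SA[15]=15  'bcbaaacb'
  #16 SA[16]=5  'cabbabbcabbcbaaacb'
  #17 SA[17]=12  'cabbcbaaacb'
  #18 SA[18]=1  'cacccabbabbcabbcbaaacb'
  #19 SA[19]=21  'cb'
  #20 SA[20]=16  'cbaaacb'
  #21 SA[21]=4  'ccabbabbcabbcbaaacb'
  #22 SA[22]=3  'cccabbabbcabbcbaaacb'

SA = [18, 19, 6, 9, 13, 0, 20, 2, 22, 17, 8, 7, 10, 14, 11, 15, 5, 12, 1, 21, 16, 4, 3]
rank  pair      lcp
   1  s[18:],s[19:]  2  'aa'
   2  s[19:],s[6:]  1  'a'
   3  s[6:],s[9:]  3  'abb'
   4  s[9:],s[13:]  4  'abbc'
   5  s[13:],s[0:]  1  'a'
   6  s[0:],s[20:]  2  'ac'
   7  s[20:],s[2:]  2  'ac'
   8  s[2:],s[22:]  0  ''
   9  s[22:],s[17:]  1  'b'
  10  s[17:],s[8:]  2  'ba'
  11  s[8:],s[7:]  1  'b'
  12  s[7:],s[10:]  2  'bb'
  13  s[10:],s[14:]  3  'bbc'
  14  s[14:],s[11:]  1  'b'
  15  s[11:],s[15:]  2  'bc'
  16  s[15:],s[5:]  0  ''
  17  s[5:],s[12:]  4  'cabb'
  18  s[12:],s[1:]  2  'ca'
  19  s[1:],s[21:]  1  'c'
  20  s[21:],s[16:]  2  'cb'
  21  s[16:],s[4:]  1  'c'
  22  s[4:],s[3:]  2  'cc'

n(n+1)/2 = 23·24/2 = 276
Σ LCP = 0 + 2 + 1 + 3 + 4 + 1 + 2 + 2 + 0 + 1 + 2 + 1 + 2 + 3 + 1 + 2 + 0 + 4 + 2 + 1 + 2 + 1 + 2 = 39
distinct = 276 − 39 = 237

237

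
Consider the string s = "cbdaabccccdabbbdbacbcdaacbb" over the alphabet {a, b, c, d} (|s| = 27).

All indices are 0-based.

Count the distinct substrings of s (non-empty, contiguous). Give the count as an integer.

337

sorted suffixes:
  #0 SA[0]=3  'aabccccdabbbdbacbcdaacbb'
  #1 SA[1]=22  'aacbb'
  #2 SA[2]=11  'abbbdbacbcdaacbb'
  #3 SA[3]=4  'abccccdabbbdbacbcdaacbb'
  #4 SA[4]=23  'acbb'
  #5 SA[5]=17  'acbcdaacbb'
  #6 SA[6]=26  'b'
  #7 SA[7]=16  'bacbcdaacbb'
  #8 SA[8]=25  'bb'
  #9 SA[9]=12  'bbbdbacbcdaacbb'
  #10 SA[10]=13  'bbdbacbcdaacbb'
  #11 SA[11]=5  'bccccdabbbdbacbcdaacbb'
  #12 SA[12]=19  'bcdaacbb'
  #13 SA[13]=1  'bdaabccccdabbbdbacbcdaacbb'
  #14 SA[14]=14  'bdbacbcdaacbb'
  #15 SA[15]=24  'cbb'
  #16 SA[16]=18  'cbcdaacbb'
  #17 SA[17]=0  'cbdaabccccdabbbdbacbcdaacbb'
  #18 SA[18]=6  'ccccdabbbdbacbcdaacbb'
  #19 SA[19]=7  'cccdabbbdbacbcdaacbb'
  #20 SA[20]=8  'ccdabbbdbacbcdaacbb'
  #21 SA[21]=20  'cdaacbb'
  #22 SA[22]=9  'cdabbbdbacbcdaacbb'
  #23 SA[23]=2  'daabccccdabbbdbacbcdaacbb'
  #24 SA[24]=21  'daacbb'
  #25 SA[25]=10  'dabbbdbacbcdaacbb'
  #26 SA[26]=15  'dbacbcdaacbb'

SA = [3, 22, 11, 4, 23, 17, 26, 16, 25, 12, 13, 5, 19, 1, 14, 24, 18, 0, 6, 7, 8, 20, 9, 2, 21, 10, 15]
rank  pair      lcp
   1  s[3:],s[22:]  2  'aa'
   2  s[22:],s[11:]  1  'a'
   3  s[11:],s[4:]  2  'ab'
   4  s[4:],s[23:]  1  'a'
   5  s[23:],s[17:]  3  'acb'
   6  s[17:],s[26:]  0  ''
   7  s[26:],s[16:]  1  'b'
   8  s[16:],s[25:]  1  'b'
   9  s[25:],s[12:]  2  'bb'
  10  s[12:],s[13:]  2  'bb'
  11  s[13:],s[5:]  1  'b'
  12  s[5:],s[19:]  2  'bc'
  13  s[19:],s[1:]  1  'b'
  14  s[1:],s[14:]  2  'bd'
  15  s[14:],s[24:]  0  ''
  16  s[24:],s[18:]  2  'cb'
  17  s[18:],s[0:]  2  'cb'
  18  s[0:],s[6:]  1  'c'
  19  s[6:],s[7:]  3  'ccc'
  20  s[7:],s[8:]  2  'cc'
  21  s[8:],s[20:]  1  'c'
  22  s[20:],s[9:]  3  'cda'
  23  s[9:],s[2:]  0  ''
  24  s[2:],s[21:]  3  'daa'
  25  s[21:],s[10:]  2  'da'
  26  s[10:],s[15:]  1  'd'

n(n+1)/2 = 27·28/2 = 378
Σ LCP = 0 + 2 + 1 + 2 + 1 + 3 + 0 + 1 + 1 + 2 + 2 + 1 + 2 + 1 + 2 + 0 + 2 + 2 + 1 + 3 + 2 + 1 + 3 + 0 + 3 + 2 + 1 = 41
distinct = 378 − 41 = 337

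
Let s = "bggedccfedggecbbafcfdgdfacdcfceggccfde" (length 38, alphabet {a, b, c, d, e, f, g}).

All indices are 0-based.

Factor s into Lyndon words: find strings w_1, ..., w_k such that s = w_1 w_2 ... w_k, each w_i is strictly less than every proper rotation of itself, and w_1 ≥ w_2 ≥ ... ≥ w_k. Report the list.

emit factor 1: 'bggedccfedggec' (i=0, period=14)
emit factor 2: 'b' (i=14, period=1)
emit factor 3: 'b' (i=15, period=1)
emit factor 4: 'afcfdgdf' (i=16, period=8)
emit factor 5: 'acdcfceggccfde' (i=24, period=14)

["bggedccfedggec", "b", "b", "afcfdgdf", "acdcfceggccfde"]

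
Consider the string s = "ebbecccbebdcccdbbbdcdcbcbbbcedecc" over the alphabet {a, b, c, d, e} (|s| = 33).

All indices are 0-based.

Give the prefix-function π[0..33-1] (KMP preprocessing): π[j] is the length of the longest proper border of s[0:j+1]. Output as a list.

[0, 0, 0, 1, 0, 0, 0, 0, 1, 2, 0, 0, 0, 0, 0, 0, 0, 0, 0, 0, 0, 0, 0, 0, 0, 0, 0, 0, 1, 0, 1, 0, 0]

π[0] = 0
j=1 s[j]='b': π[1]=0 (border '')
j=2 s[j]='b': π[2]=0 (border '')
j=3 s[j]='e': π[3]=1 (border 'e')
j=4 s[j]='c': k: 1→0; π[4]=0 (border '')
j=5 s[j]='c': π[5]=0 (border '')
j=6 s[j]='c': π[6]=0 (border '')
j=7 s[j]='b': π[7]=0 (border '')
j=8 s[j]='e': π[8]=1 (border 'e')
j=9 s[j]='b': π[9]=2 (border 'eb')
j=10 s[j]='d': k: 2→0; π[10]=0 (border '')
j=11 s[j]='c': π[11]=0 (border '')
j=12 s[j]='c': π[12]=0 (border '')
j=13 s[j]='c': π[13]=0 (border '')
j=14 s[j]='d': π[14]=0 (border '')
j=15 s[j]='b': π[15]=0 (border '')
j=16 s[j]='b': π[16]=0 (border '')
j=17 s[j]='b': π[17]=0 (border '')
j=18 s[j]='d': π[18]=0 (border '')
j=19 s[j]='c': π[19]=0 (border '')
j=20 s[j]='d': π[20]=0 (border '')
j=21 s[j]='c': π[21]=0 (border '')
j=22 s[j]='b': π[22]=0 (border '')
j=23 s[j]='c': π[23]=0 (border '')
j=24 s[j]='b': π[24]=0 (border '')
j=25 s[j]='b': π[25]=0 (border '')
j=26 s[j]='b': π[26]=0 (border '')
j=27 s[j]='c': π[27]=0 (border '')
j=28 s[j]='e': π[28]=1 (border 'e')
j=29 s[j]='d': k: 1→0; π[29]=0 (border '')
j=30 s[j]='e': π[30]=1 (border 'e')
j=31 s[j]='c': k: 1→0; π[31]=0 (border '')
j=32 s[j]='c': π[32]=0 (border '')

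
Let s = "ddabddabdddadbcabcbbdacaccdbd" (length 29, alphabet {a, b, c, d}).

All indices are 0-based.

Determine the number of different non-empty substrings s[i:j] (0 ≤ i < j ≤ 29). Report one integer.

sorted suffixes:
  #0 SA[0]=15  'abcbbdacaccdbd'
  #1 SA[1]=2  'abddabdddadbcabcbbdacaccdbd'
  #2 SA[2]=6  'abdddadbcabcbbdacaccdbd'
  #3 SA[3]=21  'acaccdbd'
  #4 SA[4]=23  'accdbd'
  #5 SA[5]=11  'adbcabcbbdacaccdbd'
  #6 SA[6]=18  'bbdacaccdbd'
  #7 SA[7]=13  'bcabcbbdacaccdbd'
  #8 SA[8]=16  'bcbbdacaccdbd'
  #9 SA[9]=27  'bd'
  #10 SA[10]=19  'bdacaccdbd'
  #11 SA[11]=3  'bddabdddadbcabcbbdacaccdbd'
  #12 SA[12]=7  'bdddadbcabcbbdacaccdbd'
  #13 SA[13]=14  'cabcbbdacaccdbd'
  #14 SA[14]=22  'caccdbd'
  #15 SA[15]=17  'cbbdacaccdbd'
  #16 SA[16]=24  'ccdbd'
  #17 SA[17]=25  'cdbd'
  #18 SA[18]=28  'd'
  #19 SA[19]=1  'dabddabdddadbcabcbbdacaccdbd'
  #20 SA[20]=5  'dabdddadbcabcbbdacaccdbd'
  #21 SA[21]=20  'dacaccdbd'
  #22 SA[22]=10  'dadbcabcbbdacaccdbd'
  #23 SA[23]=12  'dbcabcbbdacaccdbd'
  #24 SA[24]=26  'dbd'
  #25 SA[25]=0  'ddabddabdddadbcabcbbdacaccdbd'
  #26 SA[26]=4  'ddabdddadbcabcbbdacaccdbd'
  #27 SA[27]=9  'ddadbcabcbbdacaccdbd'
  #28 SA[28]=8  'dddadbcabcbbdacaccdbd'

SA = [15, 2, 6, 21, 23, 11, 18, 13, 16, 27, 19, 3, 7, 14, 22, 17, 24, 25, 28, 1, 5, 20, 10, 12, 26, 0, 4, 9, 8]
[i] adj suffixes → lcp
  [1] 15/2 → 2 ('ab')
  [2] 2/6 → 4 ('abdd')
  [3] 6/21 → 1 ('a')
  [4] 21/23 → 2 ('ac')
  [5] 23/11 → 1 ('a')
  [6] 11/18 → 0 ('')
  [7] 18/13 → 1 ('b')
  [8] 13/16 → 2 ('bc')
  [9] 16/27 → 1 ('b')
  [10] 27/19 → 2 ('bd')
  [11] 19/3 → 2 ('bd')
  [12] 3/7 → 3 ('bdd')
  [13] 7/14 → 0 ('')
  [14] 14/22 → 2 ('ca')
  [15] 22/17 → 1 ('c')
  [16] 17/24 → 1 ('c')
  [17] 24/25 → 1 ('c')
  [18] 25/28 → 0 ('')
  [19] 28/1 → 1 ('d')
  [20] 1/5 → 5 ('dabdd')
  [21] 5/20 → 2 ('da')
  [22] 20/10 → 2 ('da')
  [23] 10/12 → 1 ('d')
  [24] 12/26 → 2 ('db')
  [25] 26/0 → 1 ('d')
  [26] 0/4 → 6 ('ddabdd')
  [27] 4/9 → 3 ('dda')
  [28] 9/8 → 2 ('dd')

n(n+1)/2 = 29·30/2 = 435
Σ LCP = 0 + 2 + 4 + 1 + 2 + 1 + 0 + 1 + 2 + 1 + 2 + 2 + 3 + 0 + 2 + 1 + 1 + 1 + 0 + 1 + 5 + 2 + 2 + 1 + 2 + 1 + 6 + 3 + 2 = 51
distinct = 435 − 51 = 384

384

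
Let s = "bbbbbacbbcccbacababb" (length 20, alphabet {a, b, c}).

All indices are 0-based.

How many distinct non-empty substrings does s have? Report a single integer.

rank→(start, suffix):
  0 → (15, 'ababb')
  1 → (17, 'abb')
  2 → (13, 'acababb')
  3 → (5, 'acbbcccbacababb')
  4 → (19, 'b')
  5 → (16, 'babb')
  6 → (12, 'bacababb')
  7 → (4, 'bacbbcccbacababb')
  8 → (18, 'bb')
  9 → (3, 'bbacbbcccbacababb')
  10 → (2, 'bbbacbbcccbacababb')
  11 → (1, 'bbbbacbbcccbacababb')
  12 → (0, 'bbbbbacbbcccbacababb')
  13 → (7, 'bbcccbacababb')
  14 → (8, 'bcccbacababb')
  15 → (14, 'cababb')
  16 → (11, 'cbacababb')
  17 → (6, 'cbbcccbacababb')
  18 → (10, 'ccbacababb')
  19 → (9, 'cccbacababb')

SA = [15, 17, 13, 5, 19, 16, 12, 4, 18, 3, 2, 1, 0, 7, 8, 14, 11, 6, 10, 9]
rank  pair      lcp
   1  s[15:],s[17:]  2  'ab'
   2  s[17:],s[13:]  1  'a'
   3  s[13:],s[5:]  2  'ac'
   4  s[5:],s[19:]  0  ''
   5  s[19:],s[16:]  1  'b'
   6  s[16:],s[12:]  2  'ba'
   7  s[12:],s[4:]  3  'bac'
   8  s[4:],s[18:]  1  'b'
   9  s[18:],s[3:]  2  'bb'
  10  s[3:],s[2:]  2  'bb'
  11  s[2:],s[1:]  3  'bbb'
  12  s[1:],s[0:]  4  'bbbb'
  13  s[0:],s[7:]  2  'bb'
  14  s[7:],s[8:]  1  'b'
  15  s[8:],s[14:]  0  ''
  16  s[14:],s[11:]  1  'c'
  17  s[11:],s[6:]  2  'cb'
  18  s[6:],s[10:]  1  'c'
  19  s[10:],s[9:]  2  'cc'

n(n+1)/2 = 20·21/2 = 210
Σ LCP = 0 + 2 + 1 + 2 + 0 + 1 + 2 + 3 + 1 + 2 + 2 + 3 + 4 + 2 + 1 + 0 + 1 + 2 + 1 + 2 = 32
distinct = 210 − 32 = 178

178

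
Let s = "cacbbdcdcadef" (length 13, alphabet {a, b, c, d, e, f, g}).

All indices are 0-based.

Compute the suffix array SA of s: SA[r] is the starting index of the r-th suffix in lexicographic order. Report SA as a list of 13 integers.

[1, 9, 3, 4, 0, 8, 2, 6, 7, 5, 10, 11, 12]

rank→(start, suffix):
  0 → (1, 'acbbdcdcadef')
  1 → (9, 'adef')
  2 → (3, 'bbdcdcadef')
  3 → (4, 'bdcdcadef')
  4 → (0, 'cacbbdcdcadef')
  5 → (8, 'cadef')
  6 → (2, 'cbbdcdcadef')
  7 → (6, 'cdcadef')
  8 → (7, 'dcadef')
  9 → (5, 'dcdcadef')
  10 → (10, 'def')
  11 → (11, 'ef')
  12 → (12, 'f')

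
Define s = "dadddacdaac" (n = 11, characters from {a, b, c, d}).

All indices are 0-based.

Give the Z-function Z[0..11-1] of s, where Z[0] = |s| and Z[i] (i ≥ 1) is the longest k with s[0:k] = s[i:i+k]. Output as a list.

[11, 0, 1, 1, 2, 0, 0, 2, 0, 0, 0]

Z[0]=11
i=1: fresh scan; Z[1]=0
i=2: fresh scan; Z[2]=1 scan→box=[2,3)
i=3: fresh scan; Z[3]=1 scan→box=[3,4)
i=4: fresh scan; Z[4]=2 scan→box=[4,6)
i=5: min(r-i=1, Z[1]=0)=0; Z[5]=0
i=6: fresh scan; Z[6]=0
i=7: fresh scan; Z[7]=2 scan→box=[7,9)
i=8: min(r-i=1, Z[1]=0)=0; Z[8]=0
i=9: fresh scan; Z[9]=0
i=10: fresh scan; Z[10]=0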